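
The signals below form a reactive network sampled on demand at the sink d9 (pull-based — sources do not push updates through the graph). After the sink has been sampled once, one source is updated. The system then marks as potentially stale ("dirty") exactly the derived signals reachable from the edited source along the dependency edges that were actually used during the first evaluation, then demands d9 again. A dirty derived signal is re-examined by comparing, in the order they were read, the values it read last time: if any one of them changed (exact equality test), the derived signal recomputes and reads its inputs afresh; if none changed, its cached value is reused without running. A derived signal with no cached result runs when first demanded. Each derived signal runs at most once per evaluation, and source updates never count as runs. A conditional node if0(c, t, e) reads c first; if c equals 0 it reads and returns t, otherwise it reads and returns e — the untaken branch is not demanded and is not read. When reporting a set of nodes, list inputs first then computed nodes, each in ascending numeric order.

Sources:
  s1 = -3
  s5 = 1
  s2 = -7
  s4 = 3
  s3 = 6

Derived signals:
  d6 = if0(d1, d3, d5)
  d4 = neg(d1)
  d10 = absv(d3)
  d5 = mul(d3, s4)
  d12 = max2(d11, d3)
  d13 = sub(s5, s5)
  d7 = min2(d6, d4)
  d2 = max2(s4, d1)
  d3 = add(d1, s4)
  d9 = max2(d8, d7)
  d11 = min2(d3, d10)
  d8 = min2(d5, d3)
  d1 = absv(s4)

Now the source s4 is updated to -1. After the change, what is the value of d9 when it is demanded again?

Initial pass — values computed on the first demand:
  d1 = absv(3) = 3
  d3 = add(3, 3) = 6
  d4 = neg(3) = -3
  d5 = mul(6, 3) = 18
  d6 = if0(d1=3 -> else branch d5) = 18
  d7 = min2(18, -3) = -3
  d8 = min2(18, 6) = 6
  d9 = max2(6, -3) = 6

Second demand — change propagation:
  d1: re-runs because s4 3->-1; new result 1.
  d3: re-runs because d1 3->1; s4 3->-1; new result 0.
  d4: re-runs because d1 3->1; new result -1.
  d5: re-runs because d3 6->0; s4 3->-1; new result 0.
  d6: re-runs because d1 3->1; d5 18->0; new result 0.
  d7: re-runs because d6 18->0; d4 -3->-1; new result -1.
  d8: re-runs because d5 18->0; d3 6->0; new result 0.
  d9: re-runs because d8 6->0; d7 -3->-1; new result 0.

d9 now evaluates to 0.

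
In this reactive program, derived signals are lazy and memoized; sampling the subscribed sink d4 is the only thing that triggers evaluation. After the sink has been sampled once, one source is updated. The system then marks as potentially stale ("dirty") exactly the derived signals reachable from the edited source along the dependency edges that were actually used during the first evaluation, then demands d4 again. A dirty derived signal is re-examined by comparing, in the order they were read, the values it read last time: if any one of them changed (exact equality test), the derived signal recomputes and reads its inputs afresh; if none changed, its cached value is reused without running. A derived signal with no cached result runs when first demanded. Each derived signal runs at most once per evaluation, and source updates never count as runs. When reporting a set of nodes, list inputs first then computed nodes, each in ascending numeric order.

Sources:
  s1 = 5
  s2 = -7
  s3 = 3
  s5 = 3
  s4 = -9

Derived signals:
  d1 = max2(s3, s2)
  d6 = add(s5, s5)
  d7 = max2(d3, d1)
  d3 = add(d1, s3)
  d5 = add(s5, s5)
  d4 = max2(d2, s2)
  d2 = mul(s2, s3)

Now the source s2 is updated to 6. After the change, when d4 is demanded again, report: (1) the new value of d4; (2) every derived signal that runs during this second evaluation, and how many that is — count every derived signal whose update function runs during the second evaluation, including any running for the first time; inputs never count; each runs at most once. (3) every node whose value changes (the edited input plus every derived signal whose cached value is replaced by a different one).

First demand of the output computes:
  d2 = mul(-7, 3) = -21
  d4 = max2(-21, -7) = -7

After the edit, cleaning proceeds:
  d2: a read changed (s2 -7->6) — executes, giving 18.
  d4: a read changed (d2 -21->18; s2 -7->6) — executes, giving 18.

Demanding d4 again yields 18.
2 derived signals run: d2, d4.
The nodes whose values change: s2, d2, d4.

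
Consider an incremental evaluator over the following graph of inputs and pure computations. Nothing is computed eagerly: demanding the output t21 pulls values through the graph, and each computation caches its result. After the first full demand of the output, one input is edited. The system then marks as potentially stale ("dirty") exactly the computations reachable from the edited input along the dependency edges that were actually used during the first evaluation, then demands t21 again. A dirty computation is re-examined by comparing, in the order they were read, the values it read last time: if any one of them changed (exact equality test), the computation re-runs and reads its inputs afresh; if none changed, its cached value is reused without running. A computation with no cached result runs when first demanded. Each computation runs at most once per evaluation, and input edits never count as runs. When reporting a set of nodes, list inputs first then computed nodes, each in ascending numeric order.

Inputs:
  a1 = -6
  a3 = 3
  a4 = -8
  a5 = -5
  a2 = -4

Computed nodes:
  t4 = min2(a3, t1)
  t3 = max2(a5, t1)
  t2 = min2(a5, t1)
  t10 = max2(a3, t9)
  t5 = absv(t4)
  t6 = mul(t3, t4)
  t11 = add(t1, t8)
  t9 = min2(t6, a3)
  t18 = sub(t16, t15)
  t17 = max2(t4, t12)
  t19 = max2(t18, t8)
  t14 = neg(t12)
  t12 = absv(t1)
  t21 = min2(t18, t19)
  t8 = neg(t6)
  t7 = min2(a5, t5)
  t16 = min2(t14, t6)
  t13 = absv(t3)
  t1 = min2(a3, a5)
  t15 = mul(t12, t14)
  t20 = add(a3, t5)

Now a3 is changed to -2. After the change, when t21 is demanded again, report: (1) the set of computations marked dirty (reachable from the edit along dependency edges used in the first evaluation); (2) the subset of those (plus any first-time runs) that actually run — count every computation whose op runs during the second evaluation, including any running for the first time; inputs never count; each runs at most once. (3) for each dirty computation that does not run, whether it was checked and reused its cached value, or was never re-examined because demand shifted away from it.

Initial pass — values computed on the first demand:
  t1 = min2(3, -5) = -5
  t3 = max2(-5, -5) = -5
  t4 = min2(3, -5) = -5
  t6 = mul(-5, -5) = 25
  t8 = neg(25) = -25
  t12 = absv(-5) = 5
  t14 = neg(5) = -5
  t15 = mul(5, -5) = -25
  t16 = min2(-5, 25) = -5
  t18 = sub(-5, -25) = 20
  t19 = max2(20, -25) = 20
  t21 = min2(20, 20) = 20

Second demand — change propagation:
  t1: re-runs because a3 3->-2; new result -5 (unchanged).
  t3: re-examined; everything it read last time is the same (a5 unchanged, t1 unchanged) — cache -5 kept, no run.
  t4: re-runs because a3 3->-2; new result -5 (unchanged).
  t6: re-examined; everything it read last time is the same (t3 unchanged, t4 unchanged) — cache 25 kept, no run.
  t8: re-examined; everything it read last time is the same (t6 unchanged) — cache -25 kept, no run.
  t12: re-examined; everything it read last time is the same (t1 unchanged) — cache 5 kept, no run.
  t14: re-examined; everything it read last time is the same (t12 unchanged) — cache -5 kept, no run.
  t15: re-examined; everything it read last time is the same (t12 unchanged, t14 unchanged) — cache -25 kept, no run.
  t16: re-examined; everything it read last time is the same (t14 unchanged, t6 unchanged) — cache -5 kept, no run.
  t18: re-examined; everything it read last time is the same (t16 unchanged, t15 unchanged) — cache 20 kept, no run.
  t19: re-examined; everything it read last time is the same (t18 unchanged, t8 unchanged) — cache 20 kept, no run.
  t21: re-examined; everything it read last time is the same (t18 unchanged, t19 unchanged) — cache 20 kept, no run.

The important point: at t3 every value read last time is unchanged, so the dirty flag clears without a run.

Dirty set: t1, t3, t4, t6, t8, t12, t14, t15, t16, t18, t19, t21.
Run set: t1, t4 (2 run).
Re-examined without running (cache reused): t3, t6, t8, t12, t14, t15, t16, t18, t19, t21.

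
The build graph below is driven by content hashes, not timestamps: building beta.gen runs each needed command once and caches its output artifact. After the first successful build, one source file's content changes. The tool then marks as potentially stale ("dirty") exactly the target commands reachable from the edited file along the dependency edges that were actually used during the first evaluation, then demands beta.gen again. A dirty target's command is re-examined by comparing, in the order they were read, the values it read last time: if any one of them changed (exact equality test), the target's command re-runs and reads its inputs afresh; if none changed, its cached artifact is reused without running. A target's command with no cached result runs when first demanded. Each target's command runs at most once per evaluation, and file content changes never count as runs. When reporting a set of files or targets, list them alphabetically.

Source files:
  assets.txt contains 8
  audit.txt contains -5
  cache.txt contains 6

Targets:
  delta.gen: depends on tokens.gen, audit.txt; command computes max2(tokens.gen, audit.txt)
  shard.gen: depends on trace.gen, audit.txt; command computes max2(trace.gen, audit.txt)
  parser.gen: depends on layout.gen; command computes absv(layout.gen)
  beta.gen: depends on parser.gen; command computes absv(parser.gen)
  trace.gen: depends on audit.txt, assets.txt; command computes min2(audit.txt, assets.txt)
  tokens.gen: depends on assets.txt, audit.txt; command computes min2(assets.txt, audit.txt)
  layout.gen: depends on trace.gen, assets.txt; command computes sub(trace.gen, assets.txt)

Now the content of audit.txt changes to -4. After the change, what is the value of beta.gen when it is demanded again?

beta.gen now evaluates to 12.

Initial pass — values computed on the first demand:
  trace.gen = min2(-5, 8) = -5
  layout.gen = sub(-5, 8) = -13
  parser.gen = absv(-13) = 13
  beta.gen = absv(13) = 13

Second demand — change propagation:
  trace.gen: re-runs because audit.txt -5->-4; new result -4.
  layout.gen: re-runs because trace.gen -5->-4; new result -12.
  parser.gen: re-runs because layout.gen -13->-12; new result 12.
  beta.gen: re-runs because parser.gen 13->12; new result 12.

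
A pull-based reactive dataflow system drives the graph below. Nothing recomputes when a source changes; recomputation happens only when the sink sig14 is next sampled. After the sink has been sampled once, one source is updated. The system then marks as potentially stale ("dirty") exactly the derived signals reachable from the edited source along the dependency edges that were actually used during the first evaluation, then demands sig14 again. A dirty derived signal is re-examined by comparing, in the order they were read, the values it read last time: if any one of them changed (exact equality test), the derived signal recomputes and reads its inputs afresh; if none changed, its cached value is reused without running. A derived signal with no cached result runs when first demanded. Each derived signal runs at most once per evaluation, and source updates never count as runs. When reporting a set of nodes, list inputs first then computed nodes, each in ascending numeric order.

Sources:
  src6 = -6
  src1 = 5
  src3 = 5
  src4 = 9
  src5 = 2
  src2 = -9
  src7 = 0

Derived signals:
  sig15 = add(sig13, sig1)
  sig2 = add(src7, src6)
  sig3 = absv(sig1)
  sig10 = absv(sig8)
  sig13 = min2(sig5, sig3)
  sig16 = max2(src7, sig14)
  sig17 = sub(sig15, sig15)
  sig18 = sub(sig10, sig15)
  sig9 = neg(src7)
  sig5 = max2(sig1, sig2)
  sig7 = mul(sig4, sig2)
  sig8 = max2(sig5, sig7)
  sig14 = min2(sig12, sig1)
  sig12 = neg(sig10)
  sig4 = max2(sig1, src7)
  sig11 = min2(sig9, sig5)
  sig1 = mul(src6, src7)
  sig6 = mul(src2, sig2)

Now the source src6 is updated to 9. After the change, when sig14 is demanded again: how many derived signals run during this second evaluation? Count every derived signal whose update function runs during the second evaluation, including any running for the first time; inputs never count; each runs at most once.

Derived signals that run: sig1, sig2, sig5, sig7, sig8, sig10, sig12, sig14 — 8 in total.
Key observation: the cutoff stops propagation at sig4 — its inputs' values are unchanged, so it reuses its cache.

First evaluation (everything demanded from the output):
  sig1 = mul(-6, 0) = 0
  sig2 = add(0, -6) = -6
  sig4 = max2(0, 0) = 0
  sig5 = max2(0, -6) = 0
  sig7 = mul(0, -6) = 0
  sig8 = max2(0, 0) = 0
  sig10 = absv(0) = 0
  sig12 = neg(0) = 0
  sig14 = min2(0, 0) = 0

Propagation after the edit:
  sig1: runs — src6 -6->9; result 0 (same value as before).
  sig2: runs — src6 -6->9; result 9.
  sig4: checked — values it read are unchanged (sig1 unchanged, src7 unchanged); reused cached 0 without running.
  sig5: runs — sig2 -6->9; result 9.
  sig7: runs — sig2 -6->9; result 0 (same value as before).
  sig8: runs — sig5 0->9; result 9.
  sig10: runs — sig8 0->9; result 9.
  sig12: runs — sig10 0->9; result -9.
  sig14: runs — sig12 0->-9; result -9.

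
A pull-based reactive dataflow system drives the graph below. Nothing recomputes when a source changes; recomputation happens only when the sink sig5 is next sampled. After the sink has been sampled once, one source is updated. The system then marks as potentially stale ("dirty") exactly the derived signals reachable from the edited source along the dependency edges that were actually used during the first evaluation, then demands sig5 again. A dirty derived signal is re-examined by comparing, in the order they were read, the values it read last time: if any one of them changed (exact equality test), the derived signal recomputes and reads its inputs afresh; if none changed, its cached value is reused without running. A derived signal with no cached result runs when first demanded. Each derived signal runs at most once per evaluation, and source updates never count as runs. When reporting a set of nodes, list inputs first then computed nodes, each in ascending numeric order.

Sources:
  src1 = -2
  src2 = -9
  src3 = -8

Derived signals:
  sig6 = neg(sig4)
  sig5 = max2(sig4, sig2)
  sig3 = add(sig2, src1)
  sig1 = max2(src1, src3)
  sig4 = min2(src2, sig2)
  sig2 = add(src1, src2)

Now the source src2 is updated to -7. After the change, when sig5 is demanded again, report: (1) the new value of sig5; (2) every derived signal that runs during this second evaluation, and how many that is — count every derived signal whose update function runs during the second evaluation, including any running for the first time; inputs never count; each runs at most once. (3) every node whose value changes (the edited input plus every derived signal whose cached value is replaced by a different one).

New value of sig5: -9.
Derived signals that run: sig2, sig4, sig5 — 3 in total.
Values that change: src2, sig2, sig4, sig5.

First evaluation (everything demanded from the output):
  sig2 = add(-2, -9) = -11
  sig4 = min2(-9, -11) = -11
  sig5 = max2(-11, -11) = -11

Propagation after the edit:
  sig2: runs — src2 -9->-7; result -9.
  sig4: runs — src2 -9->-7; sig2 -11->-9; result -9.
  sig5: runs — sig4 -11->-9; sig2 -11->-9; result -9.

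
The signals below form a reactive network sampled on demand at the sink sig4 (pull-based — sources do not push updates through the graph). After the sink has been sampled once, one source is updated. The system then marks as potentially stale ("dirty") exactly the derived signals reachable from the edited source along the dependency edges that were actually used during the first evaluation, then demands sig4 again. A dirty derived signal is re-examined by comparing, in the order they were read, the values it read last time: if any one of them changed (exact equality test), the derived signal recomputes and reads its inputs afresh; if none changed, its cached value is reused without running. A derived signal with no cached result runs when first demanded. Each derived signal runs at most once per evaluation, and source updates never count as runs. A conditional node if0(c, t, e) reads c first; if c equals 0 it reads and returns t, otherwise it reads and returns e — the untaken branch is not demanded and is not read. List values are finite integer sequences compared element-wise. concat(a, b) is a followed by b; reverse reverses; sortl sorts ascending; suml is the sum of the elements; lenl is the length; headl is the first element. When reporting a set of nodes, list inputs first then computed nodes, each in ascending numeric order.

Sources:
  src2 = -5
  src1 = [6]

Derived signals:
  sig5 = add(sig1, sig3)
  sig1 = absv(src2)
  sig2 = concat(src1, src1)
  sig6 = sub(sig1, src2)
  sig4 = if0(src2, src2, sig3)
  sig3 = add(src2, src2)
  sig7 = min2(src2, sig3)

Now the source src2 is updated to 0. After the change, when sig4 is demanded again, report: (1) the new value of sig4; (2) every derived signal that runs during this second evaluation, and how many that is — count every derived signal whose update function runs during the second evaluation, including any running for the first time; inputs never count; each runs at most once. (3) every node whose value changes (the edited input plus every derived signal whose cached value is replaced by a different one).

sig4 now evaluates to 0.
Run set: sig4 (1 run).
Changed values: src2, sig4.
The important point: the flipped condition redirects demand; sig3 is left stale, never re-checked.

Initial pass — values computed on the first demand:
  sig3 = add(-5, -5) = -10
  sig4 = if0(src2=-5 -> else branch sig3) = -10

Second demand — change propagation:
  sig3: dirty yet unreached — the second evaluation never asks for it.
  sig4: re-runs because src2 -5->0; new result 0.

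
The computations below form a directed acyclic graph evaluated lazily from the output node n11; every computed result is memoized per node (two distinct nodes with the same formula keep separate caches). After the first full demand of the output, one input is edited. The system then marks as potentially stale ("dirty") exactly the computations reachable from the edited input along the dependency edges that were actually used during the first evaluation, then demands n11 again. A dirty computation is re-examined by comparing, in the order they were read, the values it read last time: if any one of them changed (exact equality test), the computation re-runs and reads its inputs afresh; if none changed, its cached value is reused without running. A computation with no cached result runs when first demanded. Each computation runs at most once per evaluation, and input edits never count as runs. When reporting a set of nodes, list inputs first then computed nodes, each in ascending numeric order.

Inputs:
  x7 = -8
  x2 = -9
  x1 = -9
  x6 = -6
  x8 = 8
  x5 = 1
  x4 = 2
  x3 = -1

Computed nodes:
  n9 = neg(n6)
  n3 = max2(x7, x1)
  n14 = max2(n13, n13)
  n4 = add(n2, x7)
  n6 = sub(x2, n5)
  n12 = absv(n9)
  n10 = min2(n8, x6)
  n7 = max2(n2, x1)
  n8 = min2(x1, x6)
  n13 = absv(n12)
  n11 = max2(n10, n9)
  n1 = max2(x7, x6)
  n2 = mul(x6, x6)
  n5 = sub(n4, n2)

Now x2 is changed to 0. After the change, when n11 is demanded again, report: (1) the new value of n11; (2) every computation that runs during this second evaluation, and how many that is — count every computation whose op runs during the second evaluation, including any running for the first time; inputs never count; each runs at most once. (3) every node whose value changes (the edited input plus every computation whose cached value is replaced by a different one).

First demand of the output computes:
  n2 = mul(-6, -6) = 36
  n4 = add(36, -8) = 28
  n5 = sub(28, 36) = -8
  n6 = sub(-9, -8) = -1
  n8 = min2(-9, -6) = -9
  n9 = neg(-1) = 1
  n10 = min2(-9, -6) = -9
  n11 = max2(-9, 1) = 1

After the edit, cleaning proceeds:
  n6: a read changed (x2 -9->0) — executes, giving 8.
  n9: a read changed (n6 -1->8) — executes, giving -8.
  n11: a read changed (n9 1->-8) — executes, giving -8.

Demanding n11 again yields -8.
3 computations run: n6, n9, n11.
The nodes whose values change: x2, n6, n9, n11.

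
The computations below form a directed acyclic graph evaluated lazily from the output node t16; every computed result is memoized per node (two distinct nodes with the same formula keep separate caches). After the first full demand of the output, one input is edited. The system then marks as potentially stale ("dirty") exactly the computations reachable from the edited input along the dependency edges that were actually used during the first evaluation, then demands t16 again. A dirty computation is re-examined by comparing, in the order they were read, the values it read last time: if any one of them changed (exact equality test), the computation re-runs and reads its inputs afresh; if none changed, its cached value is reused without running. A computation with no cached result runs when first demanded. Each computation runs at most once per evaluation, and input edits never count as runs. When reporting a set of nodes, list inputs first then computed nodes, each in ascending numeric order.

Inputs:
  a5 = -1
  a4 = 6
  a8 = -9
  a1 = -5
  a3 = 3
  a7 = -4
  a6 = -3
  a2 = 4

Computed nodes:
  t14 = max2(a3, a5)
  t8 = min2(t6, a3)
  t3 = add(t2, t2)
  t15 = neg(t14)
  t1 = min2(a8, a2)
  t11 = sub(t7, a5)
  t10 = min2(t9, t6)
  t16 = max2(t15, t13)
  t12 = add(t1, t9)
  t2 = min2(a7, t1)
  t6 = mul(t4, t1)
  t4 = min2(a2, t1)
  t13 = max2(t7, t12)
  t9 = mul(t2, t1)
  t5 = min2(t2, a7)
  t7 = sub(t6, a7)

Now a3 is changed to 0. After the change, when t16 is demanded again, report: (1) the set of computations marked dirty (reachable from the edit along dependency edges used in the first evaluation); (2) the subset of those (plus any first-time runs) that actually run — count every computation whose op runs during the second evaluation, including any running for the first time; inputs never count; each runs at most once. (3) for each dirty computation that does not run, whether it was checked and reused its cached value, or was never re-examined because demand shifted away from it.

The edit dirties: t14, t15, t16.
3 computations run: t14, t15, t16.
No dirty computation escaped a run.

First demand of the output computes:
  t1 = min2(-9, 4) = -9
  t2 = min2(-4, -9) = -9
  t4 = min2(4, -9) = -9
  t6 = mul(-9, -9) = 81
  t7 = sub(81, -4) = 85
  t9 = mul(-9, -9) = 81
  t12 = add(-9, 81) = 72
  t13 = max2(85, 72) = 85
  t14 = max2(3, -1) = 3
  t15 = neg(3) = -3
  t16 = max2(-3, 85) = 85

After the edit, cleaning proceeds:
  t14: a read changed (a3 3->0) — executes, giving 0.
  t15: a read changed (t14 3->0) — executes, giving 0.
  t16: a read changed (t15 -3->0) — executes, giving 85 — identical to its old value.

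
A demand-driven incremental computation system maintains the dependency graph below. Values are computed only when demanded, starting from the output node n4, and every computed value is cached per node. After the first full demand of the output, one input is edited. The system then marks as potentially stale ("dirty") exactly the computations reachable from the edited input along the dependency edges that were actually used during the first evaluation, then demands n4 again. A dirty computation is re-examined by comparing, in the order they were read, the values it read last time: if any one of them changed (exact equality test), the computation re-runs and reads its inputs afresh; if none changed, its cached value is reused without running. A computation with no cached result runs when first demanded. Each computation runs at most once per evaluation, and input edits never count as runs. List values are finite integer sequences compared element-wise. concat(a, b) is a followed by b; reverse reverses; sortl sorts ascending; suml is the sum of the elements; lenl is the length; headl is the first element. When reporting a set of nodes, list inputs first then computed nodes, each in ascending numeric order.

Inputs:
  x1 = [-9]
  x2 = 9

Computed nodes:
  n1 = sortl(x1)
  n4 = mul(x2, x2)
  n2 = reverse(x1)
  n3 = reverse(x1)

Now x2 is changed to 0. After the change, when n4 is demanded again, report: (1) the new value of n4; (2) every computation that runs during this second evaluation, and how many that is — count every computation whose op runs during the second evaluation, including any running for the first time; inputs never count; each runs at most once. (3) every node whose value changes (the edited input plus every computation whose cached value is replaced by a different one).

New value of n4: 0.
Computations that run: n4 — 1 in total.
Values that change: x2, n4.

First evaluation (everything demanded from the output):
  n4 = mul(9, 9) = 81

Propagation after the edit:
  n4: runs — x2 9->0; x2 9->0; result 0.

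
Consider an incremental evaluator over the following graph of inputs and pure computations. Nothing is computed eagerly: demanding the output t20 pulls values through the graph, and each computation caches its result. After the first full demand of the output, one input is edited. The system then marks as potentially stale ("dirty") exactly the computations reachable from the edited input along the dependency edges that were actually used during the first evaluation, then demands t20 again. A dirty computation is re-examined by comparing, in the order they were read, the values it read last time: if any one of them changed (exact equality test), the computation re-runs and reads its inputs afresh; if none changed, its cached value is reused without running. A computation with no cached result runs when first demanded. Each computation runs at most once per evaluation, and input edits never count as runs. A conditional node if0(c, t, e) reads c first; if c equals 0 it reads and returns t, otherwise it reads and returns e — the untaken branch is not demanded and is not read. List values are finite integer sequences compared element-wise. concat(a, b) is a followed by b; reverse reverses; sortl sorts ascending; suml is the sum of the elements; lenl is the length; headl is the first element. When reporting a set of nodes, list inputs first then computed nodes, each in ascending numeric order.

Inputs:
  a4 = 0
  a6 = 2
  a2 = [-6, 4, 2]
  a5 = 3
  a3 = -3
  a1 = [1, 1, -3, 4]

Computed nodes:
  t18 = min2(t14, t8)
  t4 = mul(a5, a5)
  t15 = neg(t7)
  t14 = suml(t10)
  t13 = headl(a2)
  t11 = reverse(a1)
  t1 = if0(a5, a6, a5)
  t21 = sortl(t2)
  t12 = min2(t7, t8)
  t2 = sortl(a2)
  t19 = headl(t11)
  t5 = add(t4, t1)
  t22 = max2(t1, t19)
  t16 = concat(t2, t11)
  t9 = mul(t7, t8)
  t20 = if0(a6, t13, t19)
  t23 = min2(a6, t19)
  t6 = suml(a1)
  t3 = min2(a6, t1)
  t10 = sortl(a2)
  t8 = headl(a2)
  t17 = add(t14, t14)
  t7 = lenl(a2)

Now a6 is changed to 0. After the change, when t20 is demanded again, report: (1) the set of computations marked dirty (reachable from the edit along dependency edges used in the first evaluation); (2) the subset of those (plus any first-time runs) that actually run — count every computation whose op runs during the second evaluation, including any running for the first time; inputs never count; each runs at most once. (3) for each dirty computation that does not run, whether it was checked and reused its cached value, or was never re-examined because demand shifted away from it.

Dirty set: t20.
Run set: t13, t20 (2 run).
All dirty computations ended up running.
The important point: the flipped condition pulls in fresh nodes; t13 runs for the first time.

Initial pass — values computed on the first demand:
  t11 = reverse([1, 1, -3, 4]) = [4, -3, 1, 1]
  t19 = headl([4, -3, 1, 1]) = 4
  t20 = if0(a6=2 -> else branch t19) = 4

Second demand — change propagation:
  t13: newly demanded (no cache) — executes and yields -6.
  t20: re-runs because a6 2->0; new result -6.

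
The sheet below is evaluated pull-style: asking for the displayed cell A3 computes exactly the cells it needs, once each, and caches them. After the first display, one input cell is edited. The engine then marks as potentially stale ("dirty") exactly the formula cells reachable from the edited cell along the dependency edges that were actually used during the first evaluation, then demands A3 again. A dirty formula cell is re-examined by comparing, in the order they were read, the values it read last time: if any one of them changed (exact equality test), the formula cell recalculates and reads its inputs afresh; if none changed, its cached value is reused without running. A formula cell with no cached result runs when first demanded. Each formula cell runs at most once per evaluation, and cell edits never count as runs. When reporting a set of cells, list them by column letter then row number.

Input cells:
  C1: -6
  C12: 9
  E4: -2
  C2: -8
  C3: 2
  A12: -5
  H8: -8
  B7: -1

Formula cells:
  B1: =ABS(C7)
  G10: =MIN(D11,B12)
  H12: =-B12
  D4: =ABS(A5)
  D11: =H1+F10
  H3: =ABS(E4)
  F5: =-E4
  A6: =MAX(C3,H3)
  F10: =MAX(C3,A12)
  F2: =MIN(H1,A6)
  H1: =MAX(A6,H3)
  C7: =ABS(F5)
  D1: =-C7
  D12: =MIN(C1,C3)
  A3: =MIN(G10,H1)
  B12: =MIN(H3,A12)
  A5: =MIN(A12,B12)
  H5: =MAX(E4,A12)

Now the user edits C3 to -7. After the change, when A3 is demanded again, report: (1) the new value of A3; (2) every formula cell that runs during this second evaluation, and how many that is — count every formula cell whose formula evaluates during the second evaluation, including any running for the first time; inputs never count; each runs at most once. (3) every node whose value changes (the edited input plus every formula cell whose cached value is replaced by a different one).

First demand of the output computes:
  F10 = MAX(2, -5) = 2
  H3 = ABS(-2) = 2
  A6 = MAX(2, 2) = 2
  B12 = MIN(2, -5) = -5
  H1 = MAX(2, 2) = 2
  D11 = 2 + 2 = 4
  G10 = MIN(4, -5) = -5
  A3 = MIN(-5, 2) = -5

After the edit, cleaning proceeds:
  A6: a read changed (C3 2->-7) — executes, giving 2 — identical to its old value.
  F10: a read changed (C3 2->-7) — executes, giving -5.
  H1: dirty, but its reads are unchanged (A6 unchanged, H3 unchanged); cached 2 stands.
  D11: a read changed (F10 2->-5) — executes, giving -3.
  G10: a read changed (D11 4->-3) — executes, giving -5 — identical to its old value.
  A3: dirty, but its reads are unchanged (G10 unchanged, H1 unchanged); cached -5 stands.

Note where the cutoff bites: H1 is checked, finds nothing changed, and keeps its cache.

Demanding A3 again yields -5.
4 formula cells run: A6, D11, F10, G10.
The nodes whose values change: C3, D11, F10.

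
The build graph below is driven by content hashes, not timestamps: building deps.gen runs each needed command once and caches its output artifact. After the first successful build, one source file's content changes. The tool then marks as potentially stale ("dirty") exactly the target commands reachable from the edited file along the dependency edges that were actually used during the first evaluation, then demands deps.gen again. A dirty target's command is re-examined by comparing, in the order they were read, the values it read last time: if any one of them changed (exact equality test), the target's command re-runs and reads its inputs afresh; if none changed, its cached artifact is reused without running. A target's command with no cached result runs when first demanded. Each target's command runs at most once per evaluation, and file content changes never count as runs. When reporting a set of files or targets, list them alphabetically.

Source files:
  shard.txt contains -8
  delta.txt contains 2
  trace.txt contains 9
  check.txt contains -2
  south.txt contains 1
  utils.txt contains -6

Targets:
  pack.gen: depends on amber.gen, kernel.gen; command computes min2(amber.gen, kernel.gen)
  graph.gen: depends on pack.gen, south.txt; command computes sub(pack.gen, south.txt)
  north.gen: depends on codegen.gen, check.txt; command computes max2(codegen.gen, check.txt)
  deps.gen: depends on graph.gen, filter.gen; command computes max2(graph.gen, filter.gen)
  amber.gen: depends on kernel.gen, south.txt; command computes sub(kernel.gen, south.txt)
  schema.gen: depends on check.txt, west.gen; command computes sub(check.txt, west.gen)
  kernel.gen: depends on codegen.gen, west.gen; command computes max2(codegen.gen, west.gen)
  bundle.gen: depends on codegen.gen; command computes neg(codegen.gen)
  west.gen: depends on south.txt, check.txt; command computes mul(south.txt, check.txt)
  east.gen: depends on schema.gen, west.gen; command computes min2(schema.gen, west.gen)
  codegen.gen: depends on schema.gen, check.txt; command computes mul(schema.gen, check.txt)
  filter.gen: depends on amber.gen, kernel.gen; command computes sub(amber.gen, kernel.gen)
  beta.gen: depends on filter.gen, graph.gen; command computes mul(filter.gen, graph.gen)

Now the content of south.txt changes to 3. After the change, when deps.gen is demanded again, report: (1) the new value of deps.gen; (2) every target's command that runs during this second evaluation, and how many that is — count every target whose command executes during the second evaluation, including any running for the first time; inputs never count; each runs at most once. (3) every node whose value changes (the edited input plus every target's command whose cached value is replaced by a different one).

Initial pass — values computed on the first demand:
  west.gen = mul(1, -2) = -2
  schema.gen = sub(-2, -2) = 0
  codegen.gen = mul(0, -2) = 0
  kernel.gen = max2(0, -2) = 0
  amber.gen = sub(0, 1) = -1
  filter.gen = sub(-1, 0) = -1
  pack.gen = min2(-1, 0) = -1
  graph.gen = sub(-1, 1) = -2
  deps.gen = max2(-2, -1) = -1

Second demand — change propagation:
  west.gen: re-runs because south.txt 1->3; new result -6.
  schema.gen: re-runs because west.gen -2->-6; new result 4.
  codegen.gen: re-runs because schema.gen 0->4; new result -8.
  kernel.gen: re-runs because codegen.gen 0->-8; west.gen -2->-6; new result -6.
  amber.gen: re-runs because kernel.gen 0->-6; south.txt 1->3; new result -9.
  filter.gen: re-runs because amber.gen -1->-9; kernel.gen 0->-6; new result -3.
  pack.gen: re-runs because amber.gen -1->-9; kernel.gen 0->-6; new result -9.
  graph.gen: re-runs because pack.gen -1->-9; south.txt 1->3; new result -12.
  deps.gen: re-runs because graph.gen -2->-12; filter.gen -1->-3; new result -3.

deps.gen now evaluates to -3.
Run set: amber.gen, codegen.gen, deps.gen, filter.gen, graph.gen, kernel.gen, pack.gen, schema.gen, west.gen (9 run).
Changed values: amber.gen, codegen.gen, deps.gen, filter.gen, graph.gen, kernel.gen, pack.gen, schema.gen, south.txt, west.gen.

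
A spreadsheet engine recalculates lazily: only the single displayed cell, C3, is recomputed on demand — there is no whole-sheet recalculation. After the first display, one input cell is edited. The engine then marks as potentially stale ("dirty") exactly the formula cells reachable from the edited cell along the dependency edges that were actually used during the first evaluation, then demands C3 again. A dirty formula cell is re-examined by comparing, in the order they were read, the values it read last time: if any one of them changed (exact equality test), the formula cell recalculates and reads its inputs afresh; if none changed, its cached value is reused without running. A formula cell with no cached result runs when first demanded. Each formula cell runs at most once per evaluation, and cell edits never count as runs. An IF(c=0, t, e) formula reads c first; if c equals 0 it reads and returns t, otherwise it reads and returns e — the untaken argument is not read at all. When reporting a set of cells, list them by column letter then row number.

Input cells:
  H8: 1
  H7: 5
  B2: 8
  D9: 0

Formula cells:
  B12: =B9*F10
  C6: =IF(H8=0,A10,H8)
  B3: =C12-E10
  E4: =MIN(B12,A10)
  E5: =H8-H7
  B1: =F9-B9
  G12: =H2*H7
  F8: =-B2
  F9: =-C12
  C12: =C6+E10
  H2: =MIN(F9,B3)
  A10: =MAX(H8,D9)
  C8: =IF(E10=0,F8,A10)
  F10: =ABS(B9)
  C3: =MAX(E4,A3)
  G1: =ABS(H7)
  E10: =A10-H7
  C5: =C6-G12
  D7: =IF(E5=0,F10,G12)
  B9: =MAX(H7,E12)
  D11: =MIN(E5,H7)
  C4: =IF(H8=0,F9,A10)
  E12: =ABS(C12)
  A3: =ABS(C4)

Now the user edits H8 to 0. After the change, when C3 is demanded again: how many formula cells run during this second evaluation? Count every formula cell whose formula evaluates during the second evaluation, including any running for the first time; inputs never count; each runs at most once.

Formula cells that run: A3, A10, B9, C3, C4, C6, C12, E4, E10, E12, F9 — 11 in total.
Key observation: a condition flipped, so demand reaches new nodes — F9 runs for the first time.

First evaluation (everything demanded from the output):
  A10 = MAX(1, 0) = 1
  C4 = IF(H8=0: H8=1 -> else branch A10) = 1
  A3 = ABS(1) = 1
  C6 = IF(H8=0: H8=1 -> else branch H8) = 1
  E10 = 1 - 5 = -4
  C12 = 1 + -4 = -3
  E12 = ABS(-3) = 3
  B9 = MAX(5, 3) = 5
  F10 = ABS(5) = 5
  B12 = 5 * 5 = 25
  E4 = MIN(25, 1) = 1
  C3 = MAX(1, 1) = 1

Propagation after the edit:
  A10: runs — H8 1->0; result 0.
  C6: runs — H8 1->0; H8 1->0; result 0.
  E10: runs — A10 1->0; result -5.
  C12: runs — C6 1->0; E10 -4->-5; result -5.
  E12: runs — C12 -3->-5; result 5.
  B9: runs — E12 3->5; result 5 (same value as before).
  F9: demanded for the first time — runs, produces 5.
  C4: runs — H8 1->0; A10 1->0; result 5.
  A3: runs — C4 1->5; result 5.
  F10: checked — values it read are unchanged (B9 unchanged); reused cached 5 without running.
  B12: checked — values it read are unchanged (B9 unchanged, F10 unchanged); reused cached 25 without running.
  E4: runs — A10 1->0; result 0.
  C3: runs — E4 1->0; A3 1->5; result 5.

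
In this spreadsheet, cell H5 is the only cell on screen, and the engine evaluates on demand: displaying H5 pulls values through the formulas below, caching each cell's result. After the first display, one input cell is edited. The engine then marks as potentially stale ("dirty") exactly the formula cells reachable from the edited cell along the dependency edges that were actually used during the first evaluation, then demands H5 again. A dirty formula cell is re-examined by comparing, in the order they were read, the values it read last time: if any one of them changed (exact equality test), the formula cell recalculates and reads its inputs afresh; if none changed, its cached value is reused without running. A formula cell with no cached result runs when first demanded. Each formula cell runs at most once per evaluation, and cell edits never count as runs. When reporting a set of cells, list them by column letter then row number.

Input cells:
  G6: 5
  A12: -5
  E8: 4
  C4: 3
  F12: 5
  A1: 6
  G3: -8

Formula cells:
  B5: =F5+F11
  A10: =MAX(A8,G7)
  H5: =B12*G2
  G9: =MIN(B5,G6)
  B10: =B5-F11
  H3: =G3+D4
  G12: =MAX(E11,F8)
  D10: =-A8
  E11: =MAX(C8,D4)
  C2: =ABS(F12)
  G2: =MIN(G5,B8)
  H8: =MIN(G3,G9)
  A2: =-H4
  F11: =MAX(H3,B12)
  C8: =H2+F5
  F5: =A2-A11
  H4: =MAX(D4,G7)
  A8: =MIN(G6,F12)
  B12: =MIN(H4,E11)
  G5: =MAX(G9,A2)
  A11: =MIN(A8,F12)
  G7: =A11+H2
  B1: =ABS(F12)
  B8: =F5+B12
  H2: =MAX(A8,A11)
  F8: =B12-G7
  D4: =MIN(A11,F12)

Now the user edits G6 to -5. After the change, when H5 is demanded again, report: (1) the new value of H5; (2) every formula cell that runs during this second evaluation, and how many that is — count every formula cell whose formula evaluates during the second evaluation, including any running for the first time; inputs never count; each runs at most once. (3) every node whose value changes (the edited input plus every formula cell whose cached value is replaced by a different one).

Initial pass — values computed on the first demand:
  A8 = MIN(5, 5) = 5
  A11 = MIN(5, 5) = 5
  D4 = MIN(5, 5) = 5
  H2 = MAX(5, 5) = 5
  G7 = 5 + 5 = 10
  H3 = -8 + 5 = -3
  H4 = MAX(5, 10) = 10
  A2 = -(10) = -10
  F5 = -10 - 5 = -15
  C8 = 5 + -15 = -10
  E11 = MAX(-10, 5) = 5
  B12 = MIN(10, 5) = 5
  B8 = -15 + 5 = -10
  F11 = MAX(-3, 5) = 5
  B5 = -15 + 5 = -10
  G9 = MIN(-10, 5) = -10
  G5 = MAX(-10, -10) = -10
  G2 = MIN(-10, -10) = -10
  H5 = 5 * -10 = -50

Second demand — change propagation:
  A8: re-runs because G6 5->-5; new result -5.
  A11: re-runs because A8 5->-5; new result -5.
  D4: re-runs because A11 5->-5; new result -5.
  H2: re-runs because A8 5->-5; A11 5->-5; new result -5.
  G7: re-runs because A11 5->-5; H2 5->-5; new result -10.
  H3: re-runs because D4 5->-5; new result -13.
  H4: re-runs because D4 5->-5; G7 10->-10; new result -5.
  A2: re-runs because H4 10->-5; new result 5.
  F5: re-runs because A2 -10->5; A11 5->-5; new result 10.
  C8: re-runs because H2 5->-5; F5 -15->10; new result 5.
  E11: re-runs because C8 -10->5; D4 5->-5; new result 5 (unchanged).
  B12: re-runs because H4 10->-5; new result -5.
  B8: re-runs because F5 -15->10; B12 5->-5; new result 5.
  F11: re-runs because H3 -3->-13; B12 5->-5; new result -5.
  B5: re-runs because F5 -15->10; F11 5->-5; new result 5.
  G9: re-runs because B5 -10->5; G6 5->-5; new result -5.
  G5: re-runs because G9 -10->-5; A2 -10->5; new result 5.
  G2: re-runs because G5 -10->5; B8 -10->5; new result 5.
  H5: re-runs because B12 5->-5; G2 -10->5; new result -25.

H5 now evaluates to -25.
Run set: A2, A8, A11, B5, B8, B12, C8, D4, E11, F5, F11, G2, G5, G7, G9, H2, H3, H4, H5 (19 run).
Changed values: A2, A8, A11, B5, B8, B12, C8, D4, F5, F11, G2, G5, G6, G7, G9, H2, H3, H4, H5.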